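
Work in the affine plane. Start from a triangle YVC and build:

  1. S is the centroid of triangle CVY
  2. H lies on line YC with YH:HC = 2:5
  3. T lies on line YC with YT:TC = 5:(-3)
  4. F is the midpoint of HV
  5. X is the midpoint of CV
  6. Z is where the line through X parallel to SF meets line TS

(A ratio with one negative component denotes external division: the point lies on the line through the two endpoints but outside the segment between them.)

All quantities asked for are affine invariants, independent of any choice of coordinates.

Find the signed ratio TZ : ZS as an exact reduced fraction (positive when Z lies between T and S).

Set Y = (0, 0), V = (1, 0), C = (0, 1); any affine frame gives the same invariant.
1. S is the centroid of triangle CVY ⇒ S = (1/3, 1/3)
2. H lies on line YC with YH:HC = 2:5 ⇒ H = (0, 2/7)
3. T lies on line YC with YT:TC = 5:(-3) ⇒ T = (0, 5/2)
4. F is the midpoint of HV ⇒ F = (1/2, 1/7)
5. X is the midpoint of CV ⇒ X = (1/2, 1/2)
6. Z is where the line through X parallel to SF meets line TS ⇒ Z = (4/15, 23/30)
Z = T + t·(S−T) with t = 4/5, so TZ:ZS = t:(1−t) = 4/5:1/5

TZ:ZS = 4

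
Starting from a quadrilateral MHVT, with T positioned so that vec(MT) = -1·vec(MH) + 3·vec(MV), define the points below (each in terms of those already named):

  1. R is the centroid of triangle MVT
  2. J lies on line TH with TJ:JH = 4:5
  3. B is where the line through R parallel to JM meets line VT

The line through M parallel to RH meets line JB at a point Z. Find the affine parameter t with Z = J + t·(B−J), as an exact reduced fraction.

Choose coordinates M = (0, 0), H = (1, 0), V = (0, 1), T = (-1, 3).
1. R is the centroid of triangle MVT ⇒ R = (-1/3, 4/3)
2. J lies on line TH with TJ:JH = 4:5 ⇒ J = (-1/9, 5/3)
3. B is where the line through R parallel to JM meets line VT ⇒ B = (-14/39, 67/39)
through M parallel to RH: direction (4/3, -4/3); meets JB at Z = (-143/69, 143/69)
Z = J + t·(B−J) with t = 182/23

t = 182/23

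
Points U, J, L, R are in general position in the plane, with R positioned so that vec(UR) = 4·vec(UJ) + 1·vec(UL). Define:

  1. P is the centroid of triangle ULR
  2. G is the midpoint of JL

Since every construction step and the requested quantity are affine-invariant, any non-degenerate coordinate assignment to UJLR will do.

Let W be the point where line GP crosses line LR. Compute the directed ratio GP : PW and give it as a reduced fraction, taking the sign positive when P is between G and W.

Work in coordinates with U = (0, 0), J = (1, 0), L = (0, 1), R = (4, 1).
1. P is the centroid of triangle ULR ⇒ P = (4/3, 2/3)
2. G is the midpoint of JL ⇒ G = (1/2, 1/2)
line GP meets LR at W = (3, 1)
P = G + t·(W−G) with t = 1/3, so GP:PW = 1/3:2/3

GP:PW = 1/2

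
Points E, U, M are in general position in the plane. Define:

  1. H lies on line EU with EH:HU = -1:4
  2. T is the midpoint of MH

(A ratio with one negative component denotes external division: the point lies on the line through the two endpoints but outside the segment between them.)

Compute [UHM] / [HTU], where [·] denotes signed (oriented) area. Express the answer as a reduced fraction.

[UHM]:[HTU] = 2

Choose coordinates E = (0, 0), U = (1, 0), M = (0, 1).
1. H lies on line EU with EH:HU = -1:4 ⇒ H = (-1/3, 0)
2. T is the midpoint of MH ⇒ T = (-1/6, 1/2)
2·[UHM] = -4/3, 2·[HTU] = -2/3
[UHM]:[HTU] = -4/3:-2/3 = 2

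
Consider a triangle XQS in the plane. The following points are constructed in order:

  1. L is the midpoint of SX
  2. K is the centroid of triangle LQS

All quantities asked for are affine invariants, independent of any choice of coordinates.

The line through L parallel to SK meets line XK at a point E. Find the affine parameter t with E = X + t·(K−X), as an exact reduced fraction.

t = 1/2

Set X = (0, 0), Q = (1, 0), S = (0, 1); any affine frame gives the same invariant.
1. L is the midpoint of SX ⇒ L = (0, 1/2)
2. K is the centroid of triangle LQS ⇒ K = (1/3, 1/2)
through L parallel to SK: direction (1/3, -1/2); meets XK at E = (1/6, 1/4)
E = X + t·(K−X) with t = 1/2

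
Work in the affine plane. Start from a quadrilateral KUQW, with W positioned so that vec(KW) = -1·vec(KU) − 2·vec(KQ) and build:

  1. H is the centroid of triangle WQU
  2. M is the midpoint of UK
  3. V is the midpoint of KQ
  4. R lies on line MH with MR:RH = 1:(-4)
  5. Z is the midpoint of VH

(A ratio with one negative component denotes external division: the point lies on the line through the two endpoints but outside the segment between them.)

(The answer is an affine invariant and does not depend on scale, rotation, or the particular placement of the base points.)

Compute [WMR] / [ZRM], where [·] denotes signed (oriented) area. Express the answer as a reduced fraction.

Assign K = (0, 0), U = (1, 0), Q = (0, 1), W = (-1, -2) — the answer is frame-independent, so this choice is without loss of generality.
1. H is the centroid of triangle WQU ⇒ H = (0, -1/3)
2. M is the midpoint of UK ⇒ M = (1/2, 0)
3. V is the midpoint of KQ ⇒ V = (0, 1/2)
4. R lies on line MH with MR:RH = 1:(-4) ⇒ R = (2/3, 1/9)
5. Z is the midpoint of VH ⇒ Z = (0, 1/12)
2·[WMR] = -1/6, 2·[ZRM] = -5/72
[WMR]:[ZRM] = -1/6:-5/72 = 12/5

[WMR]:[ZRM] = 12/5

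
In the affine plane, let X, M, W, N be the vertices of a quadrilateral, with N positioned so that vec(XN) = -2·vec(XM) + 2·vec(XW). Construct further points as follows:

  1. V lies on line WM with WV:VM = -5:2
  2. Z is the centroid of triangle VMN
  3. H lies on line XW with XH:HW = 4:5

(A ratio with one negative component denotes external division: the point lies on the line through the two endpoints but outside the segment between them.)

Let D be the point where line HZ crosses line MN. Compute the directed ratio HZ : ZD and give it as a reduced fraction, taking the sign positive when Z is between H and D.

HZ:ZD = 2

Assign X = (0, 0), M = (1, 0), W = (0, 1), N = (-2, 2) — the answer is frame-independent, so this choice is without loss of generality.
1. V lies on line WM with WV:VM = -5:2 ⇒ V = (5/3, -2/3)
2. Z is the centroid of triangle VMN ⇒ Z = (2/9, 4/9)
3. H lies on line XW with XH:HW = 4:5 ⇒ H = (0, 4/9)
line HZ meets MN at D = (1/3, 4/9)
Z = H + t·(D−H) with t = 2/3, so HZ:ZD = 2/3:1/3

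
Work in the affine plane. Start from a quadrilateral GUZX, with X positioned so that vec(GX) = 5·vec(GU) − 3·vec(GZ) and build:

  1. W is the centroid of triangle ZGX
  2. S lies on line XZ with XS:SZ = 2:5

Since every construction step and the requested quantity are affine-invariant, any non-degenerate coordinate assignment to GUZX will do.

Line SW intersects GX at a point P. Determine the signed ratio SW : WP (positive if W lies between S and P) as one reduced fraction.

Set G = (0, 0), U = (1, 0), Z = (0, 1), X = (5, -3); any affine frame gives the same invariant.
1. W is the centroid of triangle ZGX ⇒ W = (5/3, -2/3)
2. S lies on line XZ with XS:SZ = 2:5 ⇒ S = (25/7, -13/7)
line SW meets GX at P = (15, -9)
W = S + t·(P−S) with t = -1/6, so SW:WP = -1/6:7/6

SW:WP = -1/7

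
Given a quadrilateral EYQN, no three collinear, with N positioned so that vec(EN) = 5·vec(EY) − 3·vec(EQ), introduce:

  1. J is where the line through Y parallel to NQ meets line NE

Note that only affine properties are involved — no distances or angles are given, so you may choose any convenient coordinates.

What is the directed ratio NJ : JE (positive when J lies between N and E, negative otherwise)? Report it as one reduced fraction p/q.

NJ:JE = 1/4

Set E = (0, 0), Y = (1, 0), Q = (0, 1), N = (5, -3); any affine frame gives the same invariant.
1. J is where the line through Y parallel to NQ meets line NE ⇒ J = (4, -12/5)
J = N + t·(E−N) with t = 1/5, so NJ:JE = t:(1−t) = 1/5:4/5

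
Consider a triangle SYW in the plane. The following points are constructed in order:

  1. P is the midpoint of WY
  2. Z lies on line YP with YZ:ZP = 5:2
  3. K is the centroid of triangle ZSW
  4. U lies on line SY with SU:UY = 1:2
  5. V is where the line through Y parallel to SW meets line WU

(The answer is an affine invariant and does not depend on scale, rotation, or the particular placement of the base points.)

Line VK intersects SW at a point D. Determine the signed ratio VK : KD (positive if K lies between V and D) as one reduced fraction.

Assign S = (0, 0), Y = (1, 0), W = (0, 1) — the answer is frame-independent, so this choice is without loss of generality.
1. P is the midpoint of WY ⇒ P = (1/2, 1/2)
2. Z lies on line YP with YZ:ZP = 5:2 ⇒ Z = (9/14, 5/14)
3. K is the centroid of triangle ZSW ⇒ K = (3/14, 19/42)
4. U lies on line SY with SU:UY = 1:2 ⇒ U = (1/3, 0)
5. V is where the line through Y parallel to SW meets line WU ⇒ V = (1, -2)
line VK meets SW at D = (0, 37/33)
K = V + t·(D−V) with t = 11/14, so VK:KD = 11/14:3/14

VK:KD = 11/3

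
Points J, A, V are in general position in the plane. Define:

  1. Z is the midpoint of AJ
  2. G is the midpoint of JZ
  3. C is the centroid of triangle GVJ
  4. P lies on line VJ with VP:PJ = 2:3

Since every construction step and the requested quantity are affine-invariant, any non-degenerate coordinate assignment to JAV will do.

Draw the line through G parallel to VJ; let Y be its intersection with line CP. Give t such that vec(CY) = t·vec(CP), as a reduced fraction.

t = -2

Set J = (0, 0), A = (1, 0), V = (0, 1); any affine frame gives the same invariant.
1. Z is the midpoint of AJ ⇒ Z = (1/2, 0)
2. G is the midpoint of JZ ⇒ G = (1/4, 0)
3. C is the centroid of triangle GVJ ⇒ C = (1/12, 1/3)
4. P lies on line VJ with VP:PJ = 2:3 ⇒ P = (0, 3/5)
through G parallel to VJ: direction (0, -1); meets CP at Y = (1/4, -1/5)
Y = C + t·(P−C) with t = -2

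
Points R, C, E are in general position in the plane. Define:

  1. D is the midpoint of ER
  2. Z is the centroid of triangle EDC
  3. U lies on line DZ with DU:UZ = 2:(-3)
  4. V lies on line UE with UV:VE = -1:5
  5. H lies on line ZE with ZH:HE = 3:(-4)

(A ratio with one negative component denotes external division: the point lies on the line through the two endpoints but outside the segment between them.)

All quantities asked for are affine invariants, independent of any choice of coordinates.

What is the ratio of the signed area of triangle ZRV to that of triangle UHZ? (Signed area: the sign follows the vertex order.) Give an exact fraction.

[ZRV]:[UHZ] = -13/36

Choose coordinates R = (0, 0), C = (1, 0), E = (0, 1).
1. D is the midpoint of ER ⇒ D = (0, 1/2)
2. Z is the centroid of triangle EDC ⇒ Z = (1/3, 1/2)
3. U lies on line DZ with DU:UZ = 2:(-3) ⇒ U = (-2/3, 1/2)
4. V lies on line UE with UV:VE = -1:5 ⇒ V = (-5/6, 3/8)
5. H lies on line ZE with ZH:HE = 3:(-4) ⇒ H = (4/3, -1)
2·[ZRV] = -13/24, 2·[UHZ] = 3/2
[ZRV]:[UHZ] = -13/24:3/2 = -13/36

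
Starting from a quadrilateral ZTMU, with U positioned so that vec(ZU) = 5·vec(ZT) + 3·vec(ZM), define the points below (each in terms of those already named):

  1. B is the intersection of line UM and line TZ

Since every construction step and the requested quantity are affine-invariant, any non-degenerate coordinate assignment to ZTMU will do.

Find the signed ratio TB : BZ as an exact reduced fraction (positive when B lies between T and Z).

TB:BZ = -7/5

Assign Z = (0, 0), T = (1, 0), M = (0, 1), U = (5, 3) — the answer is frame-independent, so this choice is without loss of generality.
1. B is the intersection of line UM and line TZ ⇒ B = (-5/2, 0)
B = T + t·(Z−T) with t = 7/2, so TB:BZ = t:(1−t) = 7/2:-5/2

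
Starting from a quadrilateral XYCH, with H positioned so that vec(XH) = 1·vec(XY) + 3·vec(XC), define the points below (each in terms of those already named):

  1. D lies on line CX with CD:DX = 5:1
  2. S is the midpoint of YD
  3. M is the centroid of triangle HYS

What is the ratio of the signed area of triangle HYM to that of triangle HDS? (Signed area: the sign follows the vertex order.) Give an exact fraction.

[HYM]:[HDS] = -1/3

Assign X = (0, 0), Y = (1, 0), C = (0, 1), H = (1, 3) — the answer is frame-independent, so this choice is without loss of generality.
1. D lies on line CX with CD:DX = 5:1 ⇒ D = (0, 1/6)
2. S is the midpoint of YD ⇒ S = (1/2, 1/12)
3. M is the centroid of triangle HYS ⇒ M = (5/6, 37/36)
2·[HYM] = -1/2, 2·[HDS] = 3/2
[HYM]:[HDS] = -1/2:3/2 = -1/3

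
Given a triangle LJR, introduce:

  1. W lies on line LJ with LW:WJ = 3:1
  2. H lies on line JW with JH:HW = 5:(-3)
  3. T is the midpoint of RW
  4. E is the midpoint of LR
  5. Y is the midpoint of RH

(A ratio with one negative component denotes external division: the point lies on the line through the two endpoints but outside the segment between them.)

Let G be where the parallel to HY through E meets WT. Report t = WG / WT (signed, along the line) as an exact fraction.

Choose coordinates L = (0, 0), J = (1, 0), R = (0, 1).
1. W lies on line LJ with LW:WJ = 3:1 ⇒ W = (3/4, 0)
2. H lies on line JW with JH:HW = 5:(-3) ⇒ H = (3/8, 0)
3. T is the midpoint of RW ⇒ T = (3/8, 1/2)
4. E is the midpoint of LR ⇒ E = (0, 1/2)
5. Y is the midpoint of RH ⇒ Y = (3/16, 1/2)
through E parallel to HY: direction (-3/16, 1/2); meets WT at G = (-3/8, 3/2)
G = W + t·(T−W) with t = 3

t = 3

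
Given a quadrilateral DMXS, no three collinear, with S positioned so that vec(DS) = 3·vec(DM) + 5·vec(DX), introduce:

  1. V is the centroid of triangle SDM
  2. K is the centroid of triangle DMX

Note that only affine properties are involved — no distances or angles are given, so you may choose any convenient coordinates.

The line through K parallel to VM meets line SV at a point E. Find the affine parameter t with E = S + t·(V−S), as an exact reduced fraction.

Assign D = (0, 0), M = (1, 0), X = (0, 1), S = (3, 5) — the answer is frame-independent, so this choice is without loss of generality.
1. V is the centroid of triangle SDM ⇒ V = (4/3, 5/3)
2. K is the centroid of triangle DMX ⇒ K = (1/3, 1/3)
through K parallel to VM: direction (-1/3, -5/3); meets SV at E = (1/9, -7/9)
E = S + t·(V−S) with t = 26/15

t = 26/15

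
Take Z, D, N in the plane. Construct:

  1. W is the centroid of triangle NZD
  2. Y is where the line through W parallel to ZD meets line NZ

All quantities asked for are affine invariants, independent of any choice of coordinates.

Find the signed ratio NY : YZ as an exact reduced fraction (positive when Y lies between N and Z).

Assign Z = (0, 0), D = (1, 0), N = (0, 1) — the answer is frame-independent, so this choice is without loss of generality.
1. W is the centroid of triangle NZD ⇒ W = (1/3, 1/3)
2. Y is where the line through W parallel to ZD meets line NZ ⇒ Y = (0, 1/3)
Y = N + t·(Z−N) with t = 2/3, so NY:YZ = t:(1−t) = 2/3:1/3

NY:YZ = 2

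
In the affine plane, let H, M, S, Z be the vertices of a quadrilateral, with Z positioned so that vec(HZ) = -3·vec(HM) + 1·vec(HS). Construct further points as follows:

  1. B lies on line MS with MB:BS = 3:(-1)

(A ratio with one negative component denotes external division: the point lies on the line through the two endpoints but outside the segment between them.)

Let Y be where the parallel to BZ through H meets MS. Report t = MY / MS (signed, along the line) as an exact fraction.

t = 1/6

Choose coordinates H = (0, 0), M = (1, 0), S = (0, 1), Z = (-3, 1).
1. B lies on line MS with MB:BS = 3:(-1) ⇒ B = (-1/2, 3/2)
through H parallel to BZ: direction (-5/2, -1/2); meets MS at Y = (5/6, 1/6)
Y = M + t·(S−M) with t = 1/6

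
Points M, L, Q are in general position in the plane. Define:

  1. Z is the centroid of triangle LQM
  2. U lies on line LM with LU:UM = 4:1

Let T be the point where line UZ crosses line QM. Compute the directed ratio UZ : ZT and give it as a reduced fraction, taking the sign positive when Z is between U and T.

Work in coordinates with M = (0, 0), L = (1, 0), Q = (0, 1).
1. Z is the centroid of triangle LQM ⇒ Z = (1/3, 1/3)
2. U lies on line LM with LU:UM = 4:1 ⇒ U = (1/5, 0)
line UZ meets QM at T = (0, -1/2)
Z = U + t·(T−U) with t = -2/3, so UZ:ZT = -2/3:5/3

UZ:ZT = -2/5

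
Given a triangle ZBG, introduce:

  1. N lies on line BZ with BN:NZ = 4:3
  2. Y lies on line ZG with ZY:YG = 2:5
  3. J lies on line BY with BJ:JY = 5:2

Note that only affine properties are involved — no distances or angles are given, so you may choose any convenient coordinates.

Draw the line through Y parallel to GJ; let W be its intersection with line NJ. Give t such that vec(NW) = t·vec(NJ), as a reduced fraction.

Set Z = (0, 0), B = (1, 0), G = (0, 1); any affine frame gives the same invariant.
1. N lies on line BZ with BN:NZ = 4:3 ⇒ N = (3/7, 0)
2. Y lies on line ZG with ZY:YG = 2:5 ⇒ Y = (0, 2/7)
3. J lies on line BY with BJ:JY = 5:2 ⇒ J = (2/7, 10/49)
through Y parallel to GJ: direction (2/7, -39/49); meets NJ at W = (-32/133, 890/931)
W = N + t·(J−N) with t = 89/19

t = 89/19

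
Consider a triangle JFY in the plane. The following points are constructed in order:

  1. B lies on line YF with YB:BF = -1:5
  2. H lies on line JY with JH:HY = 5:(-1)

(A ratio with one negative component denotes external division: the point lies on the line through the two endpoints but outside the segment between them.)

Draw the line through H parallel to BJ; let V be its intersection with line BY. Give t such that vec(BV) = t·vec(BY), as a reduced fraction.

t = 5/4

Choose coordinates J = (0, 0), F = (1, 0), Y = (0, 1).
1. B lies on line YF with YB:BF = -1:5 ⇒ B = (-1/4, 5/4)
2. H lies on line JY with JH:HY = 5:(-1) ⇒ H = (0, 5/4)
through H parallel to BJ: direction (1/4, -5/4); meets BY at V = (1/16, 15/16)
V = B + t·(Y−B) with t = 5/4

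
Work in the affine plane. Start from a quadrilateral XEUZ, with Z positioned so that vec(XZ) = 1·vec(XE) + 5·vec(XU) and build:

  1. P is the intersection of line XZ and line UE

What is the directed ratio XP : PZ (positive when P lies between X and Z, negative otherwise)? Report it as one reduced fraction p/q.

Work in coordinates with X = (0, 0), E = (1, 0), U = (0, 1), Z = (1, 5).
1. P is the intersection of line XZ and line UE ⇒ P = (1/6, 5/6)
P = X + t·(Z−X) with t = 1/6, so XP:PZ = t:(1−t) = 1/6:5/6

XP:PZ = 1/5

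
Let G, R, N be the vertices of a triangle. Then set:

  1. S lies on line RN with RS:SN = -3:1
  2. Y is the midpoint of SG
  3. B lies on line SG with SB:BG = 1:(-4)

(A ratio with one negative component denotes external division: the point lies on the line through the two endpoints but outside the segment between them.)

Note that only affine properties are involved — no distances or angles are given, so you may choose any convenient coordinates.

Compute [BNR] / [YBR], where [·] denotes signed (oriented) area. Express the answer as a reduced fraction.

[BNR]:[YBR] = -4/15

Assign G = (0, 0), R = (1, 0), N = (0, 1) — the answer is frame-independent, so this choice is without loss of generality.
1. S lies on line RN with RS:SN = -3:1 ⇒ S = (-1/2, 3/2)
2. Y is the midpoint of SG ⇒ Y = (-1/4, 3/4)
3. B lies on line SG with SB:BG = 1:(-4) ⇒ B = (-2/3, 2)
2·[BNR] = 1/3, 2·[YBR] = -5/4
[BNR]:[YBR] = 1/3:-5/4 = -4/15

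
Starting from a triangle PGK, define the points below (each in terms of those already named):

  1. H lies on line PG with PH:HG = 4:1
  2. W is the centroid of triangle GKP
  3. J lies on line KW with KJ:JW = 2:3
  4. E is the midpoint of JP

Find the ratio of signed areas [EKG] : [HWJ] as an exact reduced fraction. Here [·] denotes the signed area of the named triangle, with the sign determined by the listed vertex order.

[EKG]:[HWJ] = 85/18

Set P = (0, 0), G = (1, 0), K = (0, 1); any affine frame gives the same invariant.
1. H lies on line PG with PH:HG = 4:1 ⇒ H = (4/5, 0)
2. W is the centroid of triangle GKP ⇒ W = (1/3, 1/3)
3. J lies on line KW with KJ:JW = 2:3 ⇒ J = (2/15, 11/15)
4. E is the midpoint of JP ⇒ E = (1/15, 11/30)
2·[EKG] = -17/30, 2·[HWJ] = -3/25
[EKG]:[HWJ] = -17/30:-3/25 = 85/18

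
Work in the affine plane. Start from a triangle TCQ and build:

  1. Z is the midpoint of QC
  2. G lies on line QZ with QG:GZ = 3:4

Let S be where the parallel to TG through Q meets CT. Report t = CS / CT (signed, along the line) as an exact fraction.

Work in coordinates with T = (0, 0), C = (1, 0), Q = (0, 1).
1. Z is the midpoint of QC ⇒ Z = (1/2, 1/2)
2. G lies on line QZ with QG:GZ = 3:4 ⇒ G = (3/14, 11/14)
through Q parallel to TG: direction (3/14, 11/14); meets CT at S = (-3/11, 0)
S = C + t·(T−C) with t = 14/11

t = 14/11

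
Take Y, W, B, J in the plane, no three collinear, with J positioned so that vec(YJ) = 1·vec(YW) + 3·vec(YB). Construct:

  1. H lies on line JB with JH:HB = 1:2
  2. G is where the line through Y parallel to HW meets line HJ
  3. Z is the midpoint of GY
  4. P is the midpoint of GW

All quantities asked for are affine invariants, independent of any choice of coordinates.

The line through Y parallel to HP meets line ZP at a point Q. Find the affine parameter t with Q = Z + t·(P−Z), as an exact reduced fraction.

Choose coordinates Y = (0, 0), W = (1, 0), B = (0, 1), J = (1, 3).
1. H lies on line JB with JH:HB = 1:2 ⇒ H = (2/3, 7/3)
2. G is where the line through Y parallel to HW meets line HJ ⇒ G = (-1/9, 7/9)
3. Z is the midpoint of GY ⇒ Z = (-1/18, 7/18)
4. P is the midpoint of GW ⇒ P = (4/9, 7/18)
through Y parallel to HP: direction (-2/9, -35/18); meets ZP at Q = (2/45, 7/18)
Q = Z + t·(P−Z) with t = 1/5

t = 1/5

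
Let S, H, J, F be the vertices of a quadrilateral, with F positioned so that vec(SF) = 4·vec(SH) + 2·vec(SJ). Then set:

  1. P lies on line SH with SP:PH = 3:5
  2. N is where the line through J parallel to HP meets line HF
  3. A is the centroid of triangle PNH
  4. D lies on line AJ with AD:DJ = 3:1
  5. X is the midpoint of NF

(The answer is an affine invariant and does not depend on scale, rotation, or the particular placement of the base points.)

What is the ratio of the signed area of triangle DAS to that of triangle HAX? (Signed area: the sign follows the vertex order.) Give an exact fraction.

[DAS]:[HAX] = 31/10

Set S = (0, 0), H = (1, 0), J = (0, 1), F = (4, 2); any affine frame gives the same invariant.
1. P lies on line SH with SP:PH = 3:5 ⇒ P = (3/8, 0)
2. N is where the line through J parallel to HP meets line HF ⇒ N = (5/2, 1)
3. A is the centroid of triangle PNH ⇒ A = (31/24, 1/3)
4. D lies on line AJ with AD:DJ = 3:1 ⇒ D = (31/96, 5/6)
5. X is the midpoint of NF ⇒ X = (13/4, 3/2)
2·[DAS] = -31/32, 2·[HAX] = -5/16
[DAS]:[HAX] = -31/32:-5/16 = 31/10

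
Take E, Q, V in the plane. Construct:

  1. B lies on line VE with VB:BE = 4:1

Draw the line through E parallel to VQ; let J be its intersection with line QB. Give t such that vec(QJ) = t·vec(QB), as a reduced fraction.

t = 5/4

Work in coordinates with E = (0, 0), Q = (1, 0), V = (0, 1).
1. B lies on line VE with VB:BE = 4:1 ⇒ B = (0, 1/5)
through E parallel to VQ: direction (1, -1); meets QB at J = (-1/4, 1/4)
J = Q + t·(B−Q) with t = 5/4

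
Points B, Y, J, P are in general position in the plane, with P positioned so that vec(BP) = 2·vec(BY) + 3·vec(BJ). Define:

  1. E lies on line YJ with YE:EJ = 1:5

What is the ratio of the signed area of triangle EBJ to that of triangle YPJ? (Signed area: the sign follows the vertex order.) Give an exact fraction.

[EBJ]:[YPJ] = -5/24

Work in coordinates with B = (0, 0), Y = (1, 0), J = (0, 1), P = (2, 3).
1. E lies on line YJ with YE:EJ = 1:5 ⇒ E = (5/6, 1/6)
2·[EBJ] = -5/6, 2·[YPJ] = 4
[EBJ]:[YPJ] = -5/6:4 = -5/24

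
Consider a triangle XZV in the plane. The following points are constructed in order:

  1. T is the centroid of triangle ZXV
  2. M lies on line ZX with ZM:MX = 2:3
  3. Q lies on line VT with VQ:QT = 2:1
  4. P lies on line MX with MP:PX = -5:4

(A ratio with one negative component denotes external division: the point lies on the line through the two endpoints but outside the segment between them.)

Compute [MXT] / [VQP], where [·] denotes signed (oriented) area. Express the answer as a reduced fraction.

Assign X = (0, 0), Z = (1, 0), V = (0, 1) — the answer is frame-independent, so this choice is without loss of generality.
1. T is the centroid of triangle ZXV ⇒ T = (1/3, 1/3)
2. M lies on line ZX with ZM:MX = 2:3 ⇒ M = (3/5, 0)
3. Q lies on line VT with VQ:QT = 2:1 ⇒ Q = (2/9, 5/9)
4. P lies on line MX with MP:PX = -5:4 ⇒ P = (-12/5, 0)
2·[MXT] = -1/5, 2·[VQP] = -58/45
[MXT]:[VQP] = -1/5:-58/45 = 9/58

[MXT]:[VQP] = 9/58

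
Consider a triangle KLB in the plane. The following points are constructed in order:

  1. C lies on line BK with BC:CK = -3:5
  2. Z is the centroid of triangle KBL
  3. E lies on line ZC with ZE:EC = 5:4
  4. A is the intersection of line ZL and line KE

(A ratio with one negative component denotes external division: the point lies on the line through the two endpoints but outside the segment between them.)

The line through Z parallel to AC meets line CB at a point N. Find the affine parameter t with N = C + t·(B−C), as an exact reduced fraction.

Assign K = (0, 0), L = (1, 0), B = (0, 1) — the answer is frame-independent, so this choice is without loss of generality.
1. C lies on line BK with BC:CK = -3:5 ⇒ C = (0, 5/2)
2. Z is the centroid of triangle KBL ⇒ Z = (1/3, 1/3)
3. E lies on line ZC with ZE:EC = 5:4 ⇒ E = (4/27, 83/54)
4. A is the intersection of line ZL and line KE ⇒ A = (4/87, 83/174)
through Z parallel to AC: direction (-4/87, 176/87); meets CB at N = (0, 15)
N = C + t·(B−C) with t = -25/3

t = -25/3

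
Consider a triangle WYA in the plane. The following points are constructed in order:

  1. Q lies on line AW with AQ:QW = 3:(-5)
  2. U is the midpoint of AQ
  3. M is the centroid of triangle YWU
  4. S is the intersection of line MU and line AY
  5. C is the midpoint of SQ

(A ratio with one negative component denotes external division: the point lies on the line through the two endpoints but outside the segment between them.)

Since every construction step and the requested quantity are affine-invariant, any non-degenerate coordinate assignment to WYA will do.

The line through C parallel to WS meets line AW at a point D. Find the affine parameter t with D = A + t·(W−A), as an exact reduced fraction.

Choose coordinates W = (0, 0), Y = (1, 0), A = (0, 1).
1. Q lies on line AW with AQ:QW = 3:(-5) ⇒ Q = (0, 5/2)
2. U is the midpoint of AQ ⇒ U = (0, 7/4)
3. M is the centroid of triangle YWU ⇒ M = (1/3, 7/12)
4. S is the intersection of line MU and line AY ⇒ S = (3/10, 7/10)
5. C is the midpoint of SQ ⇒ C = (3/20, 8/5)
through C parallel to WS: direction (3/10, 7/10); meets AW at D = (0, 5/4)
D = A + t·(W−A) with t = -1/4

t = -1/4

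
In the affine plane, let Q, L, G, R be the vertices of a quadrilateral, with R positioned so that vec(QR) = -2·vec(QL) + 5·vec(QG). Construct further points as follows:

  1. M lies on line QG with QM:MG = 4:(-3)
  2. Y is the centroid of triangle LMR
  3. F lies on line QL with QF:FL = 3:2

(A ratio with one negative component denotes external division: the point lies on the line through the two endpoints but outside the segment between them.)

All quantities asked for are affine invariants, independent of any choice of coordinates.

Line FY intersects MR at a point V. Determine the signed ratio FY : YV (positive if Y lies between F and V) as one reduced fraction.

Work in coordinates with Q = (0, 0), L = (1, 0), G = (0, 1), R = (-2, 5).
1. M lies on line QG with QM:MG = 4:(-3) ⇒ M = (0, 4)
2. Y is the centroid of triangle LMR ⇒ Y = (-1/3, 3)
3. F lies on line QL with QF:FL = 3:2 ⇒ F = (3/5, 0)
line FY meets MR at V = (-29/38, 333/76)
Y = F + t·(V−F) with t = 76/111, so FY:YV = 76/111:35/111

FY:YV = 76/35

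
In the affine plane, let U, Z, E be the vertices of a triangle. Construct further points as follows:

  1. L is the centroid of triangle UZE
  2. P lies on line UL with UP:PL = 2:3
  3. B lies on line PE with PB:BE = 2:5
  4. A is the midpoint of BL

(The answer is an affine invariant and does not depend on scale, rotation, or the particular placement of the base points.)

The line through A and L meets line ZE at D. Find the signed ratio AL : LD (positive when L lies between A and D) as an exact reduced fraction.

AL:LD = 2/7

Work in coordinates with U = (0, 0), Z = (1, 0), E = (0, 1).
1. L is the centroid of triangle UZE ⇒ L = (1/3, 1/3)
2. P lies on line UL with UP:PL = 2:3 ⇒ P = (2/15, 2/15)
3. B lies on line PE with PB:BE = 2:5 ⇒ B = (2/21, 8/21)
4. A is the midpoint of BL ⇒ A = (3/14, 5/14)
line AL meets ZE at D = (3/4, 1/4)
L = A + t·(D−A) with t = 2/9, so AL:LD = 2/9:7/9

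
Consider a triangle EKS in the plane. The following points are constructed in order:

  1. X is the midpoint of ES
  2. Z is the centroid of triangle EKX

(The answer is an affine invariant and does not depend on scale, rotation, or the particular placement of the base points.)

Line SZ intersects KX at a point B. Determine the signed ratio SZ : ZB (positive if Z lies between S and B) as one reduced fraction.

SZ:ZB = -4

Choose coordinates E = (0, 0), K = (1, 0), S = (0, 1).
1. X is the midpoint of ES ⇒ X = (0, 1/2)
2. Z is the centroid of triangle EKX ⇒ Z = (1/3, 1/6)
line SZ meets KX at B = (1/4, 3/8)
Z = S + t·(B−S) with t = 4/3, so SZ:ZB = 4/3:-1/3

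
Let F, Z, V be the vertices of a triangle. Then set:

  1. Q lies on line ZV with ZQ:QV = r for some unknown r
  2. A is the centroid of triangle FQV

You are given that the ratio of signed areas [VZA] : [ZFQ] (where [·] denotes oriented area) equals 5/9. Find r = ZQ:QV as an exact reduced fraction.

Work in coordinates with F = (0, 0), Z = (1, 0), V = (0, 1).
1. With ZQ:QV = r, write λ = r/(r+1) so Q = Z + λ·(V−Z); Q is affine-linear in λ
2. A is the centroid of triangle FQV ⇒ A is an affine combination of earlier points and hence also affine-linear in λ
Every point depending on Q is an affine combination of Q and λ-independent points, so each such coordinate is linear in λ; the λ² term in each signed area is a multiple of (V−Z)×(V−Z) = 0, so 2·[VZA] and 2·[ZFQ] are each linear in λ. Evaluating at λ=0 and λ=1:
  2·[VZA] = -1/3,   2·[ZFQ] = −λ
So [VZA]:[ZFQ] = (-1/3) / (−λ). Setting this equal to 5/9:
  -1/3 = 5/9·(−λ)  ⇒  λ = 3/5
Then r = λ/(1−λ) = (3/5)/(2/5) = 3/2. Check: with r = 3/2, Q = (2/5, 3/5) and [VZA]:[ZFQ] = 5/9 as required.

r = 3/2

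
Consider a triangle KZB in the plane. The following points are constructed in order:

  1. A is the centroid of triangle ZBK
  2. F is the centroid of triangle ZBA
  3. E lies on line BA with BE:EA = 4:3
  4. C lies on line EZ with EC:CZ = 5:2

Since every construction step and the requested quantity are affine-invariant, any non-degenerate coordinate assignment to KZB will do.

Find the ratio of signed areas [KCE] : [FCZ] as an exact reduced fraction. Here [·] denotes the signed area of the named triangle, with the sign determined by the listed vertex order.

Set K = (0, 0), Z = (1, 0), B = (0, 1); any affine frame gives the same invariant.
1. A is the centroid of triangle ZBK ⇒ A = (1/3, 1/3)
2. F is the centroid of triangle ZBA ⇒ F = (4/9, 4/9)
3. E lies on line BA with BE:EA = 4:3 ⇒ E = (4/21, 13/21)
4. C lies on line EZ with EC:CZ = 5:2 ⇒ C = (113/147, 26/147)
2·[KCE] = 65/147, 2·[FCZ] = 2/441
[KCE]:[FCZ] = 65/147:2/441 = 195/2

[KCE]:[FCZ] = 195/2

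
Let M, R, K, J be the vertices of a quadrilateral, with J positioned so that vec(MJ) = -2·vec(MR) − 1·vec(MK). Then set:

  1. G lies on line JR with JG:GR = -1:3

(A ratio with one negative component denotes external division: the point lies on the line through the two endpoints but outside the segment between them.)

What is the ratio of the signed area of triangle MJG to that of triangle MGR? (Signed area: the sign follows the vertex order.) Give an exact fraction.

[MJG]:[MGR] = -1/3

Work in coordinates with M = (0, 0), R = (1, 0), K = (0, 1), J = (-2, -1).
1. G lies on line JR with JG:GR = -1:3 ⇒ G = (-7/2, -3/2)
2·[MJG] = -1/2, 2·[MGR] = 3/2
[MJG]:[MGR] = -1/2:3/2 = -1/3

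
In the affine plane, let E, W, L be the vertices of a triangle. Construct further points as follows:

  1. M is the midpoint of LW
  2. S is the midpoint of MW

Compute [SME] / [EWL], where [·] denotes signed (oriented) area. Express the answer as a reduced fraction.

Choose coordinates E = (0, 0), W = (1, 0), L = (0, 1).
1. M is the midpoint of LW ⇒ M = (1/2, 1/2)
2. S is the midpoint of MW ⇒ S = (3/4, 1/4)
2·[SME] = 1/4, 2·[EWL] = 1
[SME]:[EWL] = 1/4:1 = 1/4

[SME]:[EWL] = 1/4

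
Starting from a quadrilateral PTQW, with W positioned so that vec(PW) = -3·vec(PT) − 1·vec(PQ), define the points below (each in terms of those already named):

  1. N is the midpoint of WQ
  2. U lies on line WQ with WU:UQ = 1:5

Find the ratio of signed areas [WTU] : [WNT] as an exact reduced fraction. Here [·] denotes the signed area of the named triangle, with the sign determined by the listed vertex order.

Choose coordinates P = (0, 0), T = (1, 0), Q = (0, 1), W = (-3, -1).
1. N is the midpoint of WQ ⇒ N = (-3/2, 0)
2. U lies on line WQ with WU:UQ = 1:5 ⇒ U = (-5/2, -2/3)
2·[WTU] = 5/6, 2·[WNT] = -5/2
[WTU]:[WNT] = 5/6:-5/2 = -1/3

[WTU]:[WNT] = -1/3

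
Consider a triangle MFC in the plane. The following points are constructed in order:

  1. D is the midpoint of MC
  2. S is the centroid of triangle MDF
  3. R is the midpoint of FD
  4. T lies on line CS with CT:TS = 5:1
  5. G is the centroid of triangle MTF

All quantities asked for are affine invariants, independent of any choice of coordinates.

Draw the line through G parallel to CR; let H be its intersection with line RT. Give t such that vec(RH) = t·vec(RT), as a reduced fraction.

t = 14/15

Choose coordinates M = (0, 0), F = (1, 0), C = (0, 1).
1. D is the midpoint of MC ⇒ D = (0, 1/2)
2. S is the centroid of triangle MDF ⇒ S = (1/3, 1/6)
3. R is the midpoint of FD ⇒ R = (1/2, 1/4)
4. T lies on line CS with CT:TS = 5:1 ⇒ T = (5/18, 11/36)
5. G is the centroid of triangle MTF ⇒ G = (23/54, 11/108)
through G parallel to CR: direction (1/2, -3/4); meets RT at H = (79/270, 163/540)
H = R + t·(T−R) with t = 14/15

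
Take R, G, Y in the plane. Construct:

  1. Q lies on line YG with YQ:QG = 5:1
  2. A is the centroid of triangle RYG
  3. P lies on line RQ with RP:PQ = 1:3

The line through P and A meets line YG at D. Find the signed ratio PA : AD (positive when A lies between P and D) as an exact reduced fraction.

PA:AD = 5/4

Choose coordinates R = (0, 0), G = (1, 0), Y = (0, 1).
1. Q lies on line YG with YQ:QG = 5:1 ⇒ Q = (5/6, 1/6)
2. A is the centroid of triangle RYG ⇒ A = (1/3, 1/3)
3. P lies on line RQ with RP:PQ = 1:3 ⇒ P = (5/24, 1/24)
line PA meets YG at D = (13/30, 17/30)
A = P + t·(D−P) with t = 5/9, so PA:AD = 5/9:4/9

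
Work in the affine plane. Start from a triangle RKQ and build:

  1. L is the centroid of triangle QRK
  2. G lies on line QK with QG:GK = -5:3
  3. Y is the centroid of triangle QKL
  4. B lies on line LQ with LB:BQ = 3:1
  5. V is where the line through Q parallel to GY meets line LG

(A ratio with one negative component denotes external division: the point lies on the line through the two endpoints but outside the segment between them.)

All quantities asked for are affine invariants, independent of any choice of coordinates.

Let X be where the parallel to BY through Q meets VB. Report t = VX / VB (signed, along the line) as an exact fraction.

Work in coordinates with R = (0, 0), K = (1, 0), Q = (0, 1).
1. L is the centroid of triangle QRK ⇒ L = (1/3, 1/3)
2. G lies on line QK with QG:GK = -5:3 ⇒ G = (5/2, -3/2)
3. Y is the centroid of triangle QKL ⇒ Y = (4/9, 4/9)
4. B lies on line LQ with LB:BQ = 3:1 ⇒ B = (1/12, 5/6)
5. V is where the line through Q parallel to GY meets line LG ⇒ V = (185/48, -127/48)
through Q parallel to BY: direction (13/36, -7/18); meets VB at X = (845/1452, 271/726)
X = V + t·(B−V) with t = 105/121

t = 105/121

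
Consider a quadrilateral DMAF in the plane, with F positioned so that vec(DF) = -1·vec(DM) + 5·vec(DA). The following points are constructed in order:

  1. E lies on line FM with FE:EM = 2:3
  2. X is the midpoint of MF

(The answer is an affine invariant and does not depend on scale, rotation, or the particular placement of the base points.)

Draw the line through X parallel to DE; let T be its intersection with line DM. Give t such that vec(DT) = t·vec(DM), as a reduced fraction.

t = 1/6

Assign D = (0, 0), M = (1, 0), A = (0, 1), F = (-1, 5) — the answer is frame-independent, so this choice is without loss of generality.
1. E lies on line FM with FE:EM = 2:3 ⇒ E = (-1/5, 3)
2. X is the midpoint of MF ⇒ X = (0, 5/2)
through X parallel to DE: direction (-1/5, 3); meets DM at T = (1/6, 0)
T = D + t·(M−D) with t = 1/6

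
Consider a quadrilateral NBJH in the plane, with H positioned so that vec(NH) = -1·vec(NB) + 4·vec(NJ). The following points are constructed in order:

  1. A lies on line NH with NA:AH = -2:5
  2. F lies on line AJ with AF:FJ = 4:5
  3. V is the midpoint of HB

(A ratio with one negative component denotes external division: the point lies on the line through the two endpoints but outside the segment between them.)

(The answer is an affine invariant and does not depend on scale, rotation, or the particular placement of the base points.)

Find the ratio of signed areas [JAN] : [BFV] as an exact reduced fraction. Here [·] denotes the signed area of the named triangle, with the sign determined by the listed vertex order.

Choose coordinates N = (0, 0), B = (1, 0), J = (0, 1), H = (-1, 4).
1. A lies on line NH with NA:AH = -2:5 ⇒ A = (2/3, -8/3)
2. F lies on line AJ with AF:FJ = 4:5 ⇒ F = (10/27, -28/27)
3. V is the midpoint of HB ⇒ V = (0, 2)
2·[JAN] = -2/3, 2·[BFV] = -62/27
[JAN]:[BFV] = -2/3:-62/27 = 9/31

[JAN]:[BFV] = 9/31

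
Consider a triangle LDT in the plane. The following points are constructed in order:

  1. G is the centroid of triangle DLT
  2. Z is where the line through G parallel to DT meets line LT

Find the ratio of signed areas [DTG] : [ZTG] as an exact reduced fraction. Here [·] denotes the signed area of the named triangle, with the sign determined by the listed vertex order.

[DTG]:[ZTG] = -3

Set L = (0, 0), D = (1, 0), T = (0, 1); any affine frame gives the same invariant.
1. G is the centroid of triangle DLT ⇒ G = (1/3, 1/3)
2. Z is where the line through G parallel to DT meets line LT ⇒ Z = (0, 2/3)
2·[DTG] = 1/3, 2·[ZTG] = -1/9
[DTG]:[ZTG] = 1/3:-1/9 = -3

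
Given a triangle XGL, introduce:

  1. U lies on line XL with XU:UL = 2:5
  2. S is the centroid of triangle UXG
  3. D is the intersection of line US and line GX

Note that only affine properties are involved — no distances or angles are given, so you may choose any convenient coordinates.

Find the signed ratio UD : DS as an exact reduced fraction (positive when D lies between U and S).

UD:DS = -3

Assign X = (0, 0), G = (1, 0), L = (0, 1) — the answer is frame-independent, so this choice is without loss of generality.
1. U lies on line XL with XU:UL = 2:5 ⇒ U = (0, 2/7)
2. S is the centroid of triangle UXG ⇒ S = (1/3, 2/21)
3. D is the intersection of line US and line GX ⇒ D = (1/2, 0)
D = U + t·(S−U) with t = 3/2, so UD:DS = t:(1−t) = 3/2:-1/2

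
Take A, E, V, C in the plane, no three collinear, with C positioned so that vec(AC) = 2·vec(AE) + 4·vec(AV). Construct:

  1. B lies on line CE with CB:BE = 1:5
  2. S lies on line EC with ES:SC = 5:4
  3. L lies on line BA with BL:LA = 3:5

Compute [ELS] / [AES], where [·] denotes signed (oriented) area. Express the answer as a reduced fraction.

Assign A = (0, 0), E = (1, 0), V = (0, 1), C = (2, 4) — the answer is frame-independent, so this choice is without loss of generality.
1. B lies on line CE with CB:BE = 1:5 ⇒ B = (11/6, 10/3)
2. S lies on line EC with ES:SC = 5:4 ⇒ S = (14/9, 20/9)
3. L lies on line BA with BL:LA = 3:5 ⇒ L = (55/48, 25/12)
2·[ELS] = -5/6, 2·[AES] = 20/9
[ELS]:[AES] = -5/6:20/9 = -3/8

[ELS]:[AES] = -3/8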